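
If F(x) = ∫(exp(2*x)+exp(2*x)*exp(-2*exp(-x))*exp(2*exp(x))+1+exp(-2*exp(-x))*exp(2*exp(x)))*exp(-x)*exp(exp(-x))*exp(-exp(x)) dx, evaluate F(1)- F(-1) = -2*exp(-E + exp(-1)) + 2*exp(E - exp(-1))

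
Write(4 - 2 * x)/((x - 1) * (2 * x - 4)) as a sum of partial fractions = -1/(x - 1)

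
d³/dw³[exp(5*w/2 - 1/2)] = 125*exp(5*w/2 - 1/2)/8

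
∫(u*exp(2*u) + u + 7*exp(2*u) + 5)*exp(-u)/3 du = 2*(u + 6)*sinh(u)/3 + C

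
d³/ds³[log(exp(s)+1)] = (-exp(2*s) + exp(s))/(exp(3*s) + 3*exp(2*s) + 3*exp(s) + 1)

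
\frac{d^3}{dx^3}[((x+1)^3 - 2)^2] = 120*x^3 + 360*x^2 + 360*x + 96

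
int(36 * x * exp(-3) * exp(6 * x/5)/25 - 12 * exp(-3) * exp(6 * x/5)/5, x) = (6*x/5 - 3)*exp(6*x/5 - 3) + C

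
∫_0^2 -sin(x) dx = -1 + cos(2)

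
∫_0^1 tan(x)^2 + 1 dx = tan(1)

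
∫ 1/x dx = log(2*x) + C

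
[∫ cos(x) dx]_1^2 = -sin(1) + sin(2)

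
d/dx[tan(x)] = cos(x)^(-2)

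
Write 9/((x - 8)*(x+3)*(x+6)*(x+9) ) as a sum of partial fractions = -1/(34*(x + 9)) + 1/(14*(x + 6)) - 1/(22*(x + 3)) + 9/(2618*(x - 8))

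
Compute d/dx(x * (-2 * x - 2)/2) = -2*x - 1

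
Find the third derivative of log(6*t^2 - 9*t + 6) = (32*t^3 - 72*t^2 + 12*t + 18)/(8*t^6 - 36*t^5 + 78*t^4 - 99*t^3 + 78*t^2 - 36*t + 8)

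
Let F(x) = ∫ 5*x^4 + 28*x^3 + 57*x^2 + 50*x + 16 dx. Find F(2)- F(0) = 428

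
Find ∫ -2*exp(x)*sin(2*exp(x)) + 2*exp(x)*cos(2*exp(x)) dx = sqrt(2)*sin(2*exp(x) + pi/4) + C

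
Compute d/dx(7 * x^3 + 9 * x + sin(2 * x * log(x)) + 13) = 21*x^2 + 2*log(x)*cos(2*x*log(x)) + 2*cos(2*x*log(x)) + 9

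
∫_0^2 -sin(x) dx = -1 + cos(2)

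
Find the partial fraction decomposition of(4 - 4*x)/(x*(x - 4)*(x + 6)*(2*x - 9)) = -16/(27*(2*x - 9)) - 1/(45*(x + 6)) + 3/(10*(x - 4)) + 1/(54*x)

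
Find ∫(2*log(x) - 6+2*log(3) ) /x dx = (log(3*x) - 3)^2 + C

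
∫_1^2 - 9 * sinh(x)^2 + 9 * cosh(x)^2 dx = 9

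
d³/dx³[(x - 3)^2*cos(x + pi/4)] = x^2*sin(x + pi/4) - 6*sqrt(2)*x*cos(x) - 15*sqrt(2)*sin(x)/2 + 21*sqrt(2)*cos(x)/2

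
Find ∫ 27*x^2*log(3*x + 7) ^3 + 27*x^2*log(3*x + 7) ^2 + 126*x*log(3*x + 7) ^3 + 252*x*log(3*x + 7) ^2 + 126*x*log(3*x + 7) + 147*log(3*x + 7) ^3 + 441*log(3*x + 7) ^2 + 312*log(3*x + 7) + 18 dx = (3*x + 7)*((3*x + 7)^2*log(3*x + 7)^2 + 21*(3*x + 7)*log(3*x + 7) + 18)*log(3*x + 7)/3 + C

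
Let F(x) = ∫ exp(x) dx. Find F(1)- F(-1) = E - exp(-1)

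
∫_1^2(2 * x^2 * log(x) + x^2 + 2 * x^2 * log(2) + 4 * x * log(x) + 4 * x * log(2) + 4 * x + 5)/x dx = 24*log(2)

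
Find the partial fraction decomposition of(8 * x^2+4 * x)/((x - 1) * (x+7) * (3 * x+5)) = -35/(32*(3*x + 5)) + 91/(32*(x + 7)) + 3/(16*(x - 1))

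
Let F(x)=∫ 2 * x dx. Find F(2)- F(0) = 4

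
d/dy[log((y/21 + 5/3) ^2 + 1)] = (2*y + 70)/(y^2 + 70*y + 1666)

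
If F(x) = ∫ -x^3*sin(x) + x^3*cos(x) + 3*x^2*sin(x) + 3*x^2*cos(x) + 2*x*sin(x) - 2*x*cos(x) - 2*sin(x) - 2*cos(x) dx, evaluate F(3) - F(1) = 21*cos(3) + cos(1) + sin(1) + 21*sin(3)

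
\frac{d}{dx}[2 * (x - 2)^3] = 6*x^2 - 24*x + 24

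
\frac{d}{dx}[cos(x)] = -sin(x)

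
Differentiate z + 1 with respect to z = 1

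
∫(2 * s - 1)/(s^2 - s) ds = log(s*(1 - s)) + C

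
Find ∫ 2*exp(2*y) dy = exp(2*y) + C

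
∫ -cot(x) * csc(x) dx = csc(x) + C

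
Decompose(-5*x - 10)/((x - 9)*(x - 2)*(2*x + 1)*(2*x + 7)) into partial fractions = -1/(55*(2*x + 7)) - 1/(19*(2*x + 1)) + 4/(77*(x - 2)) - 11/(665*(x - 9))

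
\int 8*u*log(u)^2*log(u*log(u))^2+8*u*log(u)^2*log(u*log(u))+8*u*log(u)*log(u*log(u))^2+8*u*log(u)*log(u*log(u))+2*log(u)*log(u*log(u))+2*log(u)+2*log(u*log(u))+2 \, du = 2*u*(2*u*log(u)*log(u*log(u)) + 1)*log(u)*log(u*log(u)) + C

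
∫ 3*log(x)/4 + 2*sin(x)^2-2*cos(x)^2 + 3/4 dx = 3*x*log(x)/4 - sin(2*x) + C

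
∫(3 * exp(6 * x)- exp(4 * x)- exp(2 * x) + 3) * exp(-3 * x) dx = -2*sinh(x) + 2*sinh(3*x) + C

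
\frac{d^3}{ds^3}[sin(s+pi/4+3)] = -cos(s + pi/4 + 3)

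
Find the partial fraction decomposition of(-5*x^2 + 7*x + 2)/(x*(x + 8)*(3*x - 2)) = 10/(13*(3*x - 2)) - 187/(104*(x + 8)) - 1/(8*x)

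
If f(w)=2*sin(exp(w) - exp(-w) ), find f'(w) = 2*(exp(2*w) + 1)*exp(-w)*cos(exp(w) - exp(-w))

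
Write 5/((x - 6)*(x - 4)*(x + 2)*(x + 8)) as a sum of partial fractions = -5/(1008*(x + 8)) + 5/(288*(x + 2)) - 5/(144*(x - 4)) + 5/(224*(x - 6))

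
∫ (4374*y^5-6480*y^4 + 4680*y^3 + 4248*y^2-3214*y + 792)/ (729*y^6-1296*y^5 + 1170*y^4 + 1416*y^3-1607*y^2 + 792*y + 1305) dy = log((27*y^3 - 24*y^2 + 11*y + 36)^2/9 + 1) + C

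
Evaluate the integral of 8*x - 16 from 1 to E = -4 + (4 - 2*E)^2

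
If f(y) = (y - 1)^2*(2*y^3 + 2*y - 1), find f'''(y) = 120*y^2 - 96*y + 24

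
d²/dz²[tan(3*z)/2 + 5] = 9*sin(3*z)/cos(3*z)^3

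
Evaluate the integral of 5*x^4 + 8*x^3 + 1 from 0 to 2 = 66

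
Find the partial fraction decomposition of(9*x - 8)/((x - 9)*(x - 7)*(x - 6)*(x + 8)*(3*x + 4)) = 81/(17050*(3*x + 4)) - 2/(1785*(x + 8)) + 23/(462*(x - 6)) - 11/(150*(x - 7)) + 73/(3162*(x - 9))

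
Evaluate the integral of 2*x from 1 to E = -1 + exp(2)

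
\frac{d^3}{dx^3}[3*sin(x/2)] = -3*cos(x/2)/8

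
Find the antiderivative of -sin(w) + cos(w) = sin(w) + cos(w) + C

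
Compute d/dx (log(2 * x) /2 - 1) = 1/(2*x)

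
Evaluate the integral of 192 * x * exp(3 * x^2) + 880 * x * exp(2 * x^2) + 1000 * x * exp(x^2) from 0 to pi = -1120 + 4*exp(pi^2) + 7*(-2*exp(pi^2) - 4)^2 - 4*(-2*exp(pi^2) - 4)^3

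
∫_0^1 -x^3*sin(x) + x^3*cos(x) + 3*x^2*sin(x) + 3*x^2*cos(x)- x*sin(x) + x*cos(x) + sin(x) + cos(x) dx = 2*cos(1) + 2*sin(1)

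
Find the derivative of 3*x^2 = 6*x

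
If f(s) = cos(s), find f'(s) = -sin(s)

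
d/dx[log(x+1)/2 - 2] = 1/(2*x + 2)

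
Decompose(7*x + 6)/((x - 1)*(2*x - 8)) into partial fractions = -13/(6*(x - 1)) + 17/(3*(x - 4))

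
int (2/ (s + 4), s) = 2*log(s + 4) + C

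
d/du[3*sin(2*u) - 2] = 6*cos(2*u)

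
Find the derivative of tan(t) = cos(t)^(-2)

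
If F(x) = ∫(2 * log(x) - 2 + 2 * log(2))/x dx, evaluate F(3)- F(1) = -(-1 + log(2))^2 + (-1 + log(6))^2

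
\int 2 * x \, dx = x^2 + C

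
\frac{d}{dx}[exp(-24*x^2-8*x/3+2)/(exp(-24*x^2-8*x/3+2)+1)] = (-144*x*exp(24*x^2 + 16*x/3 - 2) - 8*exp(24*x^2 + 16*x/3 - 2))/(6*exp(-2)*exp(16*x/3)*exp(24*x^2) + 3*exp(8*x/3) + 3*exp(-4)*exp(8*x)*exp(48*x^2))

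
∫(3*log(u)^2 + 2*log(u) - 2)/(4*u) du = (log(u)^2 + log(u) - 2)*log(u)/4 + C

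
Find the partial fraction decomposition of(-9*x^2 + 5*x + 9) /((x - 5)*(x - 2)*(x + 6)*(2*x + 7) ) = -190/(187*(2*x + 7)) + 69/(88*(x + 6)) + 17/(264*(x - 2)) - 191/(561*(x - 5))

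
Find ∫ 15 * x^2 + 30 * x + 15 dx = 5*x^3 + 15*x^2 + 15*x + C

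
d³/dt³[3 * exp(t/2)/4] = 3*exp(t/2)/32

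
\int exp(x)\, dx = exp(x) + C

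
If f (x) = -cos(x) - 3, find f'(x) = sin(x)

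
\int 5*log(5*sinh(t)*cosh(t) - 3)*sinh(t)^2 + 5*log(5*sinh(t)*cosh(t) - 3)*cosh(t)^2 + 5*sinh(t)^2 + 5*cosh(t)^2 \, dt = (5*sinh(2*t) - 6)*log(5*sinh(2*t)/2 - 3)/2 + C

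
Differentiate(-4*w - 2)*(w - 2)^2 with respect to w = -12*w^2 + 28*w - 8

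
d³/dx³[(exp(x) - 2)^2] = 8*exp(2*x) - 4*exp(x)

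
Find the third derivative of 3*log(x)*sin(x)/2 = (-3*x^3*log(x)*cos(x) - 9*x^2*sin(x) - 9*x*cos(x) + 6*sin(x))/(2*x^3)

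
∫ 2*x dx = x^2 + C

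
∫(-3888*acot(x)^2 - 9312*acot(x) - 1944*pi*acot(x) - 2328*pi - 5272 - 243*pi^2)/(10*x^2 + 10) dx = 3*(12*acot(x) + 3*pi + 14)^3/40 + (12*acot(x) + 3*pi + 14)^2/12 - 30*acot(x) + C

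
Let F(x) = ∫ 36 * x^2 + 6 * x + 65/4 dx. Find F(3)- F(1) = 737/2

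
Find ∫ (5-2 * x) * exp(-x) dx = (2*x - 3)*exp(-x) + C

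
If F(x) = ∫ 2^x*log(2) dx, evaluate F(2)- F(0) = 3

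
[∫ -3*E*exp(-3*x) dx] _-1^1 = -exp(4) + exp(-2)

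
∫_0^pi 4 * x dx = 2*pi^2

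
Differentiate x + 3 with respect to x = 1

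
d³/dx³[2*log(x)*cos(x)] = (2*x^3*log(x)*sin(x) - 6*x^2*cos(x) + 6*x*sin(x) + 4*cos(x))/x^3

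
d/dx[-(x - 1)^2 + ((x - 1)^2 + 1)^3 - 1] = 6*x^5 - 30*x^4 + 72*x^3 - 96*x^2 + 70*x - 22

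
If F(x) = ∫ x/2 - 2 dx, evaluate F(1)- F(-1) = -4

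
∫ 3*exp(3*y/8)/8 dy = exp(3*y/8) + C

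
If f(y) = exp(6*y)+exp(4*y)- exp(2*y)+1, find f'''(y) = 216*exp(6*y) + 64*exp(4*y) - 8*exp(2*y)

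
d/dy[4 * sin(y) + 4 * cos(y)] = -4*sin(y) + 4*cos(y)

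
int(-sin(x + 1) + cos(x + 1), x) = sqrt(2)*sin(x + pi/4 + 1) + C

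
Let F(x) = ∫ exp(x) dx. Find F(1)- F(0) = -1 + E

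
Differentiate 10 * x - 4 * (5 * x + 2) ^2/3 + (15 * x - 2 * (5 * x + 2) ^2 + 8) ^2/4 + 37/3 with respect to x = 2500*x^3 + 1875*x^2 + 1475*x/6 - 50/3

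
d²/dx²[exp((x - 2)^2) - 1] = 4*x^2*exp(x^2 - 4*x + 4) - 16*x*exp(x^2 - 4*x + 4) + 18*exp(x^2 - 4*x + 4)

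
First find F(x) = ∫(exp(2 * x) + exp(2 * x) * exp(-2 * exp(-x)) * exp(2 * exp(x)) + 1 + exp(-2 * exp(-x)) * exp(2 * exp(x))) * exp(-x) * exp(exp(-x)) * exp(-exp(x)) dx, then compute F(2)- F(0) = -exp(-exp(2) + exp(-2)) + exp(-exp(-2) + exp(2))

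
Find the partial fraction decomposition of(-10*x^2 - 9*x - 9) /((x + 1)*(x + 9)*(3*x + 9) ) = -41/(8*(x + 9)) + 2/(x + 3) - 5/(24*(x + 1))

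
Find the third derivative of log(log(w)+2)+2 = (2*log(w)^2 + 11*log(w) + 16)/(w^3*log(w)^3 + 6*w^3*log(w)^2 + 12*w^3*log(w) + 8*w^3)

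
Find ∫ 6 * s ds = 3*s^2 + C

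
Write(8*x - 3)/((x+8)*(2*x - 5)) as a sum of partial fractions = 34/(21*(2*x - 5)) + 67/(21*(x + 8))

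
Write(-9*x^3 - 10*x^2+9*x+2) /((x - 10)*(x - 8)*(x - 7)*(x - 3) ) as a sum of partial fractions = 76/(35*(x - 3)) - 878/(3*(x - 7)) + 2587/(5*(x - 8)) - 4954/(21*(x - 10))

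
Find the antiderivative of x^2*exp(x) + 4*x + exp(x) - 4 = ((x - 1)^2 + 2)*(exp(x) + 2) + C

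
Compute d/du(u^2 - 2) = 2*u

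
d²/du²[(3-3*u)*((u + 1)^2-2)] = -18*u - 6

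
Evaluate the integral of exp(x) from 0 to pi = -1 + exp(pi)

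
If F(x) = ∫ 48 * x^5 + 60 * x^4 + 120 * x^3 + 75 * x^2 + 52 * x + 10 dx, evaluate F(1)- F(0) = 111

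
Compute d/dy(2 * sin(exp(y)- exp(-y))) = 2*(exp(2*y) + 1)*exp(-y)*cos(exp(y) - exp(-y))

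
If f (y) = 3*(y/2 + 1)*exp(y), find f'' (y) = 3*y*exp(y)/2 + 6*exp(y)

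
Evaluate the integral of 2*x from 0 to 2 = 4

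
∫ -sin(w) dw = cos(w) + C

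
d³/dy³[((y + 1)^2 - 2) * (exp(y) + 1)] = y^2*exp(y) + 8*y*exp(y) + 11*exp(y)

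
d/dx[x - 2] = 1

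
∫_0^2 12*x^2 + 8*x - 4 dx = 40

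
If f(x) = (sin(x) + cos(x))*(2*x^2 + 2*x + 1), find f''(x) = -2*sqrt(2)*x^2*sin(x + pi/4) - 10*x*sin(x) + 6*x*cos(x) - sin(x) + 7*cos(x)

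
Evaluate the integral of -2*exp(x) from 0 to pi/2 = 2 - 2*exp(pi/2)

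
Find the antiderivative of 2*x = x^2 + C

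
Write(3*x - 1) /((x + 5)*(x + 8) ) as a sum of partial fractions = 25/(3*(x + 8)) - 16/(3*(x + 5))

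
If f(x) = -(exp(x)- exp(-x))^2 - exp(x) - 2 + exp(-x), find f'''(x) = (-8*exp(4*x) - exp(3*x) - exp(x) + 8)*exp(-2*x)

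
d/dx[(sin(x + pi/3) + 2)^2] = 4*cos(x + pi/3) + cos(2*x + pi/6)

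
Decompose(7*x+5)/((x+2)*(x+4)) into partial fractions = 23/(2*(x + 4)) - 9/(2*(x + 2))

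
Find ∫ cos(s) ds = sin(s) + C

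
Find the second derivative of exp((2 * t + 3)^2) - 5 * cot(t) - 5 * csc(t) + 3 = 64*t^2*exp(4*t^2 + 12*t + 9) + 192*t*exp(4*t^2 + 12*t + 9) + 152*exp(4*t^2 + 12*t + 9) - 10*cot(t)^3 - 10*cot(t)^2*csc(t) - 10*cot(t) - 5*csc(t)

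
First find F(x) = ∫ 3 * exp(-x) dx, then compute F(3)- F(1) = -3*exp(-3) + 3*exp(-1)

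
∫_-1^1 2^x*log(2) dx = 3/2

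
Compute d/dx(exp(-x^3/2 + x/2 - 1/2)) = (1 - 3*x^2)*exp(-x^3/2 + x/2 - 1/2)/2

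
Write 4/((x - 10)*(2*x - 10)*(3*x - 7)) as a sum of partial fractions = 9/(92*(3*x - 7)) - 1/(20*(x - 5)) + 2/(115*(x - 10))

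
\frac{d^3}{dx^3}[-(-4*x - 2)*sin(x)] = -4*x*cos(x) - 12*sin(x) - 2*cos(x)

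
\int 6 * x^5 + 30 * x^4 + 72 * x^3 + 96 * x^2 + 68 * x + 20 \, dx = x^6 + 6*x^5 + 18*x^4 + 32*x^3 + 34*x^2 + 20*x + C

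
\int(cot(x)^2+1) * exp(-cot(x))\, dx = exp(-cot(x)) + C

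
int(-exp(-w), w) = exp(-w) + C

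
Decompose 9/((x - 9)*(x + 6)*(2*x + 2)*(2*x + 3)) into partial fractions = 4/(21*(2*x + 3)) - 1/(150*(x + 6)) - 9/(100*(x + 1)) + 1/(700*(x - 9))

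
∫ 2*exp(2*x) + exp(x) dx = (exp(x) + 1)*exp(x) + C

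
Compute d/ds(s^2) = 2*s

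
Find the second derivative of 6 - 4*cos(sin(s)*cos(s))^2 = 8*(1 - cos(2*s))^2*cos(sin(2*s)) + 4*cos(2*s - sin(2*s)) + 12*cos(2*s + sin(2*s)) - 8*cos(sin(2*s))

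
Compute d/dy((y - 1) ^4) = 4*y^3 - 12*y^2 + 12*y - 4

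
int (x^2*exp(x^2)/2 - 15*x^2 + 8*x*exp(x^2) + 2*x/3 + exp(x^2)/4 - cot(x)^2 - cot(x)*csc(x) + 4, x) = -5*x^3 + x^2/3 + 5*x + (x + 16)*exp(x^2)/4 + cot(x) + csc(x) + C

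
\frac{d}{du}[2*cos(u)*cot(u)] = -2*(1 + sin(u)^(-2))*cos(u)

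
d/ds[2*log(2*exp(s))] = 2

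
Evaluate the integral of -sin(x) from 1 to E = cos(E) - cos(1)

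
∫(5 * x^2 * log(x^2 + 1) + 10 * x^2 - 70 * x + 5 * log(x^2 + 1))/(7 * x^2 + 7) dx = 5*(x - 7)*log(x^2 + 1)/7 + acos(-5*x^3 + 4*x^2 - 3*x + 2) - asin(5*x^3 - 4*x^2 + 3*x - 2) + C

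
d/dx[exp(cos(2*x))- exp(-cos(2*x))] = (-2*exp(2*cos(2*x))*sin(2*x) - 2*sin(2*x))*exp(-cos(2*x))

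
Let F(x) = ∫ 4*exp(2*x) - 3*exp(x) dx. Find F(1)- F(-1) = -2*(-1 + exp(-1))^2 - exp(-1) + E + 2*(-1 + E)^2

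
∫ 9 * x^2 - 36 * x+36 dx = 3*x^3 - 18*x^2 + 36*x + C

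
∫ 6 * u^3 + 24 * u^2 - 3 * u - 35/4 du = 3*u^4/2 + 8*u^3 - 3*u^2/2 - 35*u/4 + C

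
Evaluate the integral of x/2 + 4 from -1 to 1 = 8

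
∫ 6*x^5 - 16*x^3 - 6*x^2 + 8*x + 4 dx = x^6 - 4*x^4 - 2*x^3 + 4*x^2 + 4*x + C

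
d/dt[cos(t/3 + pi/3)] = -sin(t/3 + pi/3)/3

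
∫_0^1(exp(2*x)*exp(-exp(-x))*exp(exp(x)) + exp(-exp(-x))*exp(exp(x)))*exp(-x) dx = -1 + exp(E - exp(-1))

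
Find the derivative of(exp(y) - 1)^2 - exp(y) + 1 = 2*exp(2*y) - 3*exp(y)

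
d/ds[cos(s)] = -sin(s)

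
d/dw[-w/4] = -1/4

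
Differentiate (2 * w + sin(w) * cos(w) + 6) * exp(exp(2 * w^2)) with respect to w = (8*w^2*exp(2*w^2) + 2*w*exp(2*w^2)*sin(2*w) + 24*w*exp(2*w^2) + cos(2*w) + 2)*exp(exp(2*w^2))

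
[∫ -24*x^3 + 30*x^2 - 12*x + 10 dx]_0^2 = -20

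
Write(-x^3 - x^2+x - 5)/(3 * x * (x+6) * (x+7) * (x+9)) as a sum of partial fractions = -317/(81*(x + 9)) + 47/(7*(x + 7)) - 169/(54*(x + 6)) - 5/(1134*x)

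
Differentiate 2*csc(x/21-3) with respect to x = -2*cot(x/21 - 3)*csc(x/21 - 3)/21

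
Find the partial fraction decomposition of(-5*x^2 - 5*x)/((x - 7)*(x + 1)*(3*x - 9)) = 5/(4*(x - 3)) - 35/(12*(x - 7))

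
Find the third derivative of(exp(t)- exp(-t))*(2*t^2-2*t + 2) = (2*t^2*exp(2*t) + 2*t^2 + 10*t*exp(2*t) - 14*t + 8*exp(2*t) + 20)*exp(-t)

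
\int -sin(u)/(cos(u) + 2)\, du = log(cos(u) + 2) + C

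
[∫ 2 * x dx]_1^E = -1 + exp(2)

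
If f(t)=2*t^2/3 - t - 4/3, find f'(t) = 4*t/3 - 1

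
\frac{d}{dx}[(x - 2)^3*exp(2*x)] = 2*x^3*exp(2*x) - 9*x^2*exp(2*x) + 12*x*exp(2*x) - 4*exp(2*x)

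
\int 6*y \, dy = 3*y^2 + C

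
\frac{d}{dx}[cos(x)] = -sin(x)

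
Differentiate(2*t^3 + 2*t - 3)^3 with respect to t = 72*t^8 + 168*t^6 - 216*t^5 + 120*t^4 - 288*t^3 + 186*t^2 - 72*t + 54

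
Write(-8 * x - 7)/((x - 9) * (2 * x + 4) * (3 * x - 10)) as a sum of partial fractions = 303/(544*(3*x - 10)) + 9/(352*(x + 2)) - 79/(374*(x - 9))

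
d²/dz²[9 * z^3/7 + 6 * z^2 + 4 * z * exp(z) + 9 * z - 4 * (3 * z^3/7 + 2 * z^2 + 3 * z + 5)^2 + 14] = -1080*z^4/49 - 960*z^3/7 - 2208*z^2/7 + 4*z*exp(z) - 2682*z/7 + 8*exp(z) - 220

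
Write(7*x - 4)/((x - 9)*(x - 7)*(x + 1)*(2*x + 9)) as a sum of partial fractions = 284/(4347*(2*x + 9)) - 11/(560*(x + 1)) - 45/(368*(x - 7)) + 59/(540*(x - 9))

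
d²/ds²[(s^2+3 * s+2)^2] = 12*s^2 + 36*s + 26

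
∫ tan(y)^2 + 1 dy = tan(y) + C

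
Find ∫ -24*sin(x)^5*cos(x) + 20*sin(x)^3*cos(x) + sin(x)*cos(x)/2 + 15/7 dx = 15*x/7 - 4*sin(x)^6 + 5*sin(x)^4 + sin(x)^2/4 + C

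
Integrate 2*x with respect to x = x^2 + C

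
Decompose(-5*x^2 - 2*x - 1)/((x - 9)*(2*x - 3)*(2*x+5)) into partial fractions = -109/(368*(2*x + 5)) + 61/(240*(2*x - 3)) - 424/(345*(x - 9))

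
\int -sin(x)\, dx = cos(x) + C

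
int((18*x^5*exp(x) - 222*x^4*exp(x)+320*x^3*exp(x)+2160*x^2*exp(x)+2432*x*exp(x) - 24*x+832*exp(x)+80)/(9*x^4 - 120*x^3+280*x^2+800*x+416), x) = 2*x*exp(x) - acot(-3*x^2/4 + 5*x + 5) + C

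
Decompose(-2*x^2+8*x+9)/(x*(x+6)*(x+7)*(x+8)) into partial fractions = 183/(16*(x + 8)) - 145/(7*(x + 7)) + 37/(4*(x + 6)) + 3/(112*x)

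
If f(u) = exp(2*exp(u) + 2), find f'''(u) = 2*exp(u + 2*exp(u) + 2) + 12*exp(2*u + 2*exp(u) + 2) + 8*exp(3*u + 2*exp(u) + 2)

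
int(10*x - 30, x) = 5*x^2 - 30*x + C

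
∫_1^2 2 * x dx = 3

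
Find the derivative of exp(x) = exp(x)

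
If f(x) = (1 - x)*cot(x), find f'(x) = x/sin(x)^2 - 1/tan(x) - 1/sin(x)^2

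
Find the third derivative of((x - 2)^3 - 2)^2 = 120*x^3 - 720*x^2 + 1440*x - 984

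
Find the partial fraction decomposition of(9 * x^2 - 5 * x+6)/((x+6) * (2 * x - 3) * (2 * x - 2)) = 5/(2*(2*x - 3)) + 12/(7*(x + 6)) - 5/(7*(x - 1))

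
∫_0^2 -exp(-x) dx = -1 + exp(-2)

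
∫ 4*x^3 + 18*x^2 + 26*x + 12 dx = x^4 + 6*x^3 + 13*x^2 + 12*x + C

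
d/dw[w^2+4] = 2*w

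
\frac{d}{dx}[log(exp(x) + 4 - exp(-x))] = (exp(2*x) + 1)/(exp(2*x) + 4*exp(x) - 1)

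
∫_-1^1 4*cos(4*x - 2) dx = sin(6) + sin(2)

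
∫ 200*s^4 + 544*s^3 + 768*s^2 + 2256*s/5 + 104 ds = 40*s^5 + 136*s^4 + 256*s^3 + 1128*s^2/5 + 104*s + C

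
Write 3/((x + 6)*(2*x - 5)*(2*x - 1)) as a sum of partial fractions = -3/(26*(2*x - 1)) + 3/(34*(2*x - 5)) + 3/(221*(x + 6))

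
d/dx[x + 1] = 1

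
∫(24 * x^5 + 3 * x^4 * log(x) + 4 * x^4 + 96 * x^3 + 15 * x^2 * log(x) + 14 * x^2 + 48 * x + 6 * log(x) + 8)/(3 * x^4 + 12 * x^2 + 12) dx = x*(x^2 + 1)*(12*x + 3*log(x) + 1)/(3*(x^2 + 2)) + C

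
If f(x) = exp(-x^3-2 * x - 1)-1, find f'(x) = (-3*x^2 - 2)*exp(-x^3 - 2*x - 1)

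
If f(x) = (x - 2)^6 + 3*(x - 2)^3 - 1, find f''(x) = 30*x^4 - 240*x^3 + 720*x^2 - 942*x + 444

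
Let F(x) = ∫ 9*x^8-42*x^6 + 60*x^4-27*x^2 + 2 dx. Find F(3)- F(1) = 9240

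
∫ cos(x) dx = sin(x) + C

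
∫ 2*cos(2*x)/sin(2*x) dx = log(sin(2*x)) + C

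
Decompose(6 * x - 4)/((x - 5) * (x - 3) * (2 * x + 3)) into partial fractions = -4/(9*(2*x + 3)) - 7/(9*(x - 3)) + 1/(x - 5)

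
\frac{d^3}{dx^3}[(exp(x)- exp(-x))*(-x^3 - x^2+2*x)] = (-x^3*exp(2*x) - x^3 - 10*x^2*exp(2*x) + 8*x^2 - 22*x*exp(2*x) - 10*x - 6*exp(2*x) - 6)*exp(-x)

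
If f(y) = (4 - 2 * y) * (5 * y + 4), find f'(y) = 12 - 20*y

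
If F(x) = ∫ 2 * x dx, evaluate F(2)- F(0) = 4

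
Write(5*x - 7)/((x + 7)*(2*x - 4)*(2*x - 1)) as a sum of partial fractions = 1/(5*(2*x - 1)) - 7/(45*(x + 7)) + 1/(18*(x - 2))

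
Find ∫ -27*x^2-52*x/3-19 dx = -9*x^3 - 26*x^2/3 - 19*x + C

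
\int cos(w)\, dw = sin(w) + C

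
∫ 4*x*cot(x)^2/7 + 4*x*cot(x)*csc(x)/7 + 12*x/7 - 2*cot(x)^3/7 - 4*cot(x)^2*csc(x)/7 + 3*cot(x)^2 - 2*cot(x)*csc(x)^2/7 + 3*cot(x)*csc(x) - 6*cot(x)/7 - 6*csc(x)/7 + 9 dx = 6*x + (-2*x + cot(x) + csc(x))^2/7 - 3*cot(x) - 3*csc(x) + C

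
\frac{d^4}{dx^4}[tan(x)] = 24*tan(x)^5 + 40*tan(x)^3 + 16*tan(x)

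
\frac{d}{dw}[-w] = -1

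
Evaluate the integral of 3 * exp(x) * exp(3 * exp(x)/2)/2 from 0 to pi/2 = -exp(3/2) + exp(3*exp(pi/2)/2)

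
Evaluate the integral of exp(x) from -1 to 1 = E - exp(-1)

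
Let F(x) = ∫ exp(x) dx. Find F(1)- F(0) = -1 + E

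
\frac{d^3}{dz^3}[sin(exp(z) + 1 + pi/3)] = (-exp(2*z)*cos(exp(z) + 1 + pi/3) - 3*exp(z)*sin(exp(z) + 1 + pi/3) + cos(exp(z) + 1 + pi/3))*exp(z)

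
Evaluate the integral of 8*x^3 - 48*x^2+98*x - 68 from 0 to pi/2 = -38 - 3*(-2 + pi/2)^2 + 2*((-2 + pi/2)^2 + 1)^2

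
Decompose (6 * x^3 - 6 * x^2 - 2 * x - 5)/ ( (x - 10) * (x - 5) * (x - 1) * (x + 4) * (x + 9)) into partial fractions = -4847/(13300*(x + 9)) + 53/(350*(x + 4)) - 7/(1800*(x - 1)) - 13/(56*(x - 5)) + 1075/(2394*(x - 10))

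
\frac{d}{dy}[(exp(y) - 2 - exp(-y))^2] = (2*exp(4*y) - 4*exp(3*y) - 4*exp(y) - 2)*exp(-2*y)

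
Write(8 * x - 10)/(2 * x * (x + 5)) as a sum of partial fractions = 5/(x + 5) - 1/x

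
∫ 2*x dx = x^2 + C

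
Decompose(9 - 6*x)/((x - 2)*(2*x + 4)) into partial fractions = -21/(8*(x + 2)) - 3/(8*(x - 2))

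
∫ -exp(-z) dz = exp(-z) + C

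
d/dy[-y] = -1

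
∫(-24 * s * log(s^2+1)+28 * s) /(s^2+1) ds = 2*(7 - 3*log(s^2 + 1))*log(s^2 + 1) + C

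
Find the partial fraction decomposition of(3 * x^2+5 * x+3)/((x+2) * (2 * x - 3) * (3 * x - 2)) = -69/(40*(3*x - 2)) + 69/(35*(2*x - 3)) + 5/(56*(x + 2))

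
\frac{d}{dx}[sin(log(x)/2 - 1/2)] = cos((log(x) - 1)/2)/(2*x)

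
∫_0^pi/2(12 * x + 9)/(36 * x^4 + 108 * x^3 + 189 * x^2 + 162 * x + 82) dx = -acot(9 + 9*pi/2 + 3*pi^2/2) + acot(9)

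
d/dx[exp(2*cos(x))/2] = -exp(2*cos(x))*sin(x)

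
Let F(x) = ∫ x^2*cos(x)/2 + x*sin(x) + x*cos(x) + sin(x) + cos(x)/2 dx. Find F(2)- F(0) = 9*sin(2)/2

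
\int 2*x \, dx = x^2 + C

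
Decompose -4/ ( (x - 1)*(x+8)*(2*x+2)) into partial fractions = -2/(63*(x + 8)) + 1/(7*(x + 1)) - 1/(9*(x - 1))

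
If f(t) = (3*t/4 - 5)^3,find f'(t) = 81*t^2/64 - 135*t/8 + 225/4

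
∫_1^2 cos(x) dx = -sin(1) + sin(2)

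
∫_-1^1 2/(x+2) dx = log(9)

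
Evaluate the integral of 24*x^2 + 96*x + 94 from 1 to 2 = 294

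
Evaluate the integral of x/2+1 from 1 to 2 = 7/4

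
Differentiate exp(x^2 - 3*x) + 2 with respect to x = 2*x*exp(x^2 - 3*x) - 3*exp(x^2 - 3*x)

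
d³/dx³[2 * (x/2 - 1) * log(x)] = (-x - 4)/x^3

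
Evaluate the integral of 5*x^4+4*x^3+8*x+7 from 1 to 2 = 65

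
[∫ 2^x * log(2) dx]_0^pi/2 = -1 + 2^(pi/2)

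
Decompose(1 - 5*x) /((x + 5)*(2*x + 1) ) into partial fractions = 7/(9*(2*x + 1)) - 26/(9*(x + 5))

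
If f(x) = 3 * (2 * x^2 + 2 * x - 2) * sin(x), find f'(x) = 6*x^2*cos(x) + 12*x*sin(x) + 6*x*cos(x) + 6*sin(x) - 6*cos(x)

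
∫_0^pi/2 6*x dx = 3*pi^2/4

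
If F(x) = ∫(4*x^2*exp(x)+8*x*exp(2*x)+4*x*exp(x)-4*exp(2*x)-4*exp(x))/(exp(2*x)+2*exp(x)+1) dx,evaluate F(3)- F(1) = 24*exp(3)/(1 + exp(3))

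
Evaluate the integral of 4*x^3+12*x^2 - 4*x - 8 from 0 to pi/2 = (-pi + pi^3/8)*(pi/2 + 4)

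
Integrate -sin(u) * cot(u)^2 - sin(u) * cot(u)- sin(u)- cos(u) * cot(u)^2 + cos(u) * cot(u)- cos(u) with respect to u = sqrt(2)*sin(u + pi/4)*cot(u) + C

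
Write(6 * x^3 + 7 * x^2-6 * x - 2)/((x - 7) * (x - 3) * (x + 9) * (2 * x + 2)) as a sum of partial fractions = 3755/(3072*(x + 9)) + 5/(512*(x + 1)) - 205/(384*(x - 3)) + 2357/(1024*(x - 7))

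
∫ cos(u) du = sin(u) + C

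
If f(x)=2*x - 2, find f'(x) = 2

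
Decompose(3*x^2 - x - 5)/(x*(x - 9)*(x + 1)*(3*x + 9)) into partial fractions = -25/(216*(x + 3)) - 1/(60*(x + 1)) + 229/(3240*(x - 9)) + 5/(81*x)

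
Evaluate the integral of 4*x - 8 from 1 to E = -2 + 2*(-2 + E)^2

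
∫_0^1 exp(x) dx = -1 + E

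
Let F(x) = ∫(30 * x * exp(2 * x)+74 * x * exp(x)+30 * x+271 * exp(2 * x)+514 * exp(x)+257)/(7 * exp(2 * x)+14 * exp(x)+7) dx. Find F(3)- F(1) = 4*exp(3)/(1 + exp(3)) + 634/7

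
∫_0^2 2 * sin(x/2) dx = 4 - 4*cos(1)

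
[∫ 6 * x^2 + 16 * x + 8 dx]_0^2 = 64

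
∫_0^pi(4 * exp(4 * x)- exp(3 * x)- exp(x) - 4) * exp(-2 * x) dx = -exp(pi) + exp(-pi) + 2*(-exp(-pi) + exp(pi))^2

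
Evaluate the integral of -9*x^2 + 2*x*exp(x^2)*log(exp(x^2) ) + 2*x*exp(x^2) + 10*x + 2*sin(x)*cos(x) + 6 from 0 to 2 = sin(2)^2 + 8 + 4*exp(4)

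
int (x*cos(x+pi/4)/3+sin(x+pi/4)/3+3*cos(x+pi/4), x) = (x/3 + 3)*sin(x + pi/4) + C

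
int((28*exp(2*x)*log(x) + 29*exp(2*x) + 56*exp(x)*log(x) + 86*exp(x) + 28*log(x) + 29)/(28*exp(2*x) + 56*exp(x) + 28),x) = ((exp(x) + 1)*(28*x*log(x) + x + 119)/28 + exp(x))/(exp(x) + 1) + C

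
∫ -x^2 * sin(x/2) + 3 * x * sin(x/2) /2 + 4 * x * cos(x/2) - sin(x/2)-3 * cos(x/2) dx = (2*x^2 - 3*x + 2)*cos(x/2) + C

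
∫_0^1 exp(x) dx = -1 + E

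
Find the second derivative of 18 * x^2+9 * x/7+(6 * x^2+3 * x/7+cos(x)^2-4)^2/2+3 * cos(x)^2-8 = -12*x^2*cos(2*x) + 216*x^2 - 24*x*sin(2*x) - 6*x*cos(2*x)/7 + 108*x/7 - 2*(1 - cos(2*x))^2 - 6*sin(2*x)/7 + 3*cos(2*x) - 138/49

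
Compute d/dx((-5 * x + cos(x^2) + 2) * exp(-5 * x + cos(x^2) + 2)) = (10*x^2*sin(x^2) - 2*x*sin(x^2)*cos(x^2) - 6*x*sin(x^2) + 25*x - 5*cos(x^2) - 15)*exp(2)*exp(-5*x)*exp(cos(x^2))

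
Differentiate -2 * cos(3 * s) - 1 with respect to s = 6*sin(3*s)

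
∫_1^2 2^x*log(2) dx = 2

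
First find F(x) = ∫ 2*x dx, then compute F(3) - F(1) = 8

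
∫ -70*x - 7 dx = -35*x^2 - 7*x + C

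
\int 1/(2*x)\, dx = log(2*x)/2 + C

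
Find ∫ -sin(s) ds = cos(s) + C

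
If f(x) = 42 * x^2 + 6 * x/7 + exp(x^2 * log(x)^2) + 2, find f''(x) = 4*x^2*exp(x^2*log(x)^2)*log(x)^4 + 8*x^2*exp(x^2*log(x)^2)*log(x)^3 + 4*x^2*exp(x^2*log(x)^2)*log(x)^2 + 2*exp(x^2*log(x)^2)*log(x)^2 + 6*exp(x^2*log(x)^2)*log(x) + 2*exp(x^2*log(x)^2) + 84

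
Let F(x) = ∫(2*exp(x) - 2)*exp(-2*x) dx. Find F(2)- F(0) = (-1 + exp(-2))^2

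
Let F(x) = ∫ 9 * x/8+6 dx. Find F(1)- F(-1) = 12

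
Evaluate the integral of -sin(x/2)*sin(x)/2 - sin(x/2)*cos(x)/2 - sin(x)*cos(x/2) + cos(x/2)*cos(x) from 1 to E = -(cos(1) + sin(1))*cos(1/2) + (cos(E) + sin(E))*cos(E/2)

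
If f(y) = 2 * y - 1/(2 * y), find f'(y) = (4*y^2 + 1)/(2*y^2)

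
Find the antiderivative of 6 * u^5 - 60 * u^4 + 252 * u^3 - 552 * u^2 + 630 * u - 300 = u^6 - 12*u^5 + 63*u^4 - 184*u^3 + 315*u^2 - 300*u + C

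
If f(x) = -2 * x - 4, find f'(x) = -2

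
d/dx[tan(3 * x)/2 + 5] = 3/(2*cos(3*x)^2)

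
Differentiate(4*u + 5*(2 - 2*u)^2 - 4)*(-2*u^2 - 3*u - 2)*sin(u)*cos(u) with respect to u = -40*u^4*cos(2*u) - 80*u^3*sin(2*u) + 12*u^3*cos(2*u) + 18*u^2*sin(2*u) + 36*u^2*cos(2*u) + 36*u*sin(2*u) + 24*u*cos(2*u) + 12*sin(2*u) - 32*cos(2*u)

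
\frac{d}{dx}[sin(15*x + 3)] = 15*cos(15*x + 3)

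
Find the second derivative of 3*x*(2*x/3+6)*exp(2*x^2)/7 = 32*x^4*exp(2*x^2)/7 + 288*x^3*exp(2*x^2)/7 + 40*x^2*exp(2*x^2)/7 + 216*x*exp(2*x^2)/7 + 4*exp(2*x^2)/7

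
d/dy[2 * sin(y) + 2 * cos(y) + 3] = -2*sin(y) + 2*cos(y)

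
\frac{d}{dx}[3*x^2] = 6*x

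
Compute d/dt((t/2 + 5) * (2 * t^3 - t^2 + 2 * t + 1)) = 4*t^3 + 57*t^2/2 - 8*t + 21/2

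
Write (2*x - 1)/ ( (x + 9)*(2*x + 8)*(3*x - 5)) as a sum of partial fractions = 21/(1088*(3*x - 5)) - 19/(320*(x + 9)) + 9/(170*(x + 4))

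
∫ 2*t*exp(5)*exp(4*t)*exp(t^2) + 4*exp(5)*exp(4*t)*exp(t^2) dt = exp((t + 2)^2 + 1) + C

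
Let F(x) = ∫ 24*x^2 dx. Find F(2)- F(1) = 56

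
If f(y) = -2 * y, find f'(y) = -2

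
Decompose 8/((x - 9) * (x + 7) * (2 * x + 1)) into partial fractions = -32/(247*(2*x + 1)) + 1/(26*(x + 7)) + 1/(38*(x - 9))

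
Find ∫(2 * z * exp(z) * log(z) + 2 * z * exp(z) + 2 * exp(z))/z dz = 2*(log(z) + 1)*exp(z) + C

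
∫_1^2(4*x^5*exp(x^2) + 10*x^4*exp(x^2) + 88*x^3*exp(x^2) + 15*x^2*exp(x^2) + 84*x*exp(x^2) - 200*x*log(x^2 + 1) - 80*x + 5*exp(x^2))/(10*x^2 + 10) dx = -5*log(5)^2 - 47*E/10 - 4*log(5) + 5*log(2)^2 + 4*log(2) + 29*exp(4)/5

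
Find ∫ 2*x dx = x^2 + C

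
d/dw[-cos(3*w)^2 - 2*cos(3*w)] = 6*(cos(3*w) + 1)*sin(3*w)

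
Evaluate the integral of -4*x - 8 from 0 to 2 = -24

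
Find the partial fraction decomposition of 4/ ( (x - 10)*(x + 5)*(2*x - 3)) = -16/(221*(2*x - 3)) + 4/(195*(x + 5)) + 4/(255*(x - 10))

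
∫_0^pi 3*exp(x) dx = -3 + 3*exp(pi)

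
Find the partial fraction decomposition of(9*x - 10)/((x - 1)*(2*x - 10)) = 1/(8*(x - 1)) + 35/(8*(x - 5))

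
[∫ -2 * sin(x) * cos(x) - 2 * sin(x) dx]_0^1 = -4 + (cos(1) + 1)^2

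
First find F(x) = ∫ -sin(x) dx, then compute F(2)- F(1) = -cos(1) + cos(2)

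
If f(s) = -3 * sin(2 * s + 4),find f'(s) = -6*cos(2*s + 4)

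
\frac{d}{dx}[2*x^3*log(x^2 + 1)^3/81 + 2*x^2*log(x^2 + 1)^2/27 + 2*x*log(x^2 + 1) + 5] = (2*x^4*log(x^2 + 1)^3 + 4*x^4*log(x^2 + 1)^2 + 4*x^3*log(x^2 + 1)^2 + 8*x^3*log(x^2 + 1) + 2*x^2*log(x^2 + 1)^3 + 54*x^2*log(x^2 + 1) + 108*x^2 + 4*x*log(x^2 + 1)^2 + 54*log(x^2 + 1))/(27*x^2 + 27)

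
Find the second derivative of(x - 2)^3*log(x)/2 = (6*x^3*log(x) + 5*x^3 - 12*x^2*log(x) - 18*x^2 + 12*x + 8)/(2*x^2)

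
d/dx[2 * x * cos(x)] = -2*x*sin(x) + 2*cos(x)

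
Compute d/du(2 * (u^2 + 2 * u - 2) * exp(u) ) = 2*u^2*exp(u) + 8*u*exp(u)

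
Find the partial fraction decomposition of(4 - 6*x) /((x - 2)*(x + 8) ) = -26/(5*(x + 8)) - 4/(5*(x - 2))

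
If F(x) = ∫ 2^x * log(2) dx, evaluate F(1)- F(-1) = 3/2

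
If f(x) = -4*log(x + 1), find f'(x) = -4/(x + 1)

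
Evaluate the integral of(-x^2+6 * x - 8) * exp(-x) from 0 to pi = -4 + (-2 + pi)^2*exp(-pi)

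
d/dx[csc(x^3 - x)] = (1 - 3*x^2)*cos(x*(x^2 - 1))/sin(x*(x^2 - 1))^2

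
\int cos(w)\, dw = sin(w) + C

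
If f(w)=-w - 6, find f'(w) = -1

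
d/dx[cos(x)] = -sin(x)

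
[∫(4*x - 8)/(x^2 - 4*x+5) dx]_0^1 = -2*log(5) + 2*log(2)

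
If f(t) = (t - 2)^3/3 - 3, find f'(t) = t^2 - 4*t + 4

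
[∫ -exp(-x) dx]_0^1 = -1 + exp(-1)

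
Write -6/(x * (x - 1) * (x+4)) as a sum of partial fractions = -3/(10*(x + 4)) - 6/(5*(x - 1)) + 3/(2*x)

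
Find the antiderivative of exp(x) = exp(x) + C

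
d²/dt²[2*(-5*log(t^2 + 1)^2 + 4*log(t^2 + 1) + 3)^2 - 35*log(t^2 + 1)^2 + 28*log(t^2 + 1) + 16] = (-400*t^2*log(t^2 + 1)^3 + 2880*t^2*log(t^2 + 1)^2 - 1668*t^2*log(t^2 + 1) - 656*t^2 + 400*log(t^2 + 1)^3 - 480*log(t^2 + 1)^2 - 252*log(t^2 + 1) + 152)/(t^4 + 2*t^2 + 1)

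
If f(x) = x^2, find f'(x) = 2*x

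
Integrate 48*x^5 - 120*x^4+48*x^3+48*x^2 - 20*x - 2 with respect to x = 8*x^6 - 24*x^5 + 12*x^4 + 16*x^3 - 10*x^2 - 2*x + C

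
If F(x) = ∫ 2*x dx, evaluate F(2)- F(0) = 4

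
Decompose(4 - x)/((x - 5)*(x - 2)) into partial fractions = -2/(3*(x - 2)) - 1/(3*(x - 5))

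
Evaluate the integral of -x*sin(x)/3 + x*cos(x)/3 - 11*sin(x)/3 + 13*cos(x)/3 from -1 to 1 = 2*cos(1)/3 + 8*sin(1)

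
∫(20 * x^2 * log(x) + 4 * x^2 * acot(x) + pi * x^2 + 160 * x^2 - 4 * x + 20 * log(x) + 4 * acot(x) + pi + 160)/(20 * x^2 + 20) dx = x*(20*log(x) + 4*acot(x) + pi + 140)/20 + C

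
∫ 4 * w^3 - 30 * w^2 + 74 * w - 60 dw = w^4 - 10*w^3 + 37*w^2 - 60*w + C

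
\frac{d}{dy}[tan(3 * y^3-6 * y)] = 9*y^2*tan(3*y^3 - 6*y)^2 + 9*y^2 - 6*tan(3*y^3 - 6*y)^2 - 6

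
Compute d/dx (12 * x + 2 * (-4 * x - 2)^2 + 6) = 64*x + 44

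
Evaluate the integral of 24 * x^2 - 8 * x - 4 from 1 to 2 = 40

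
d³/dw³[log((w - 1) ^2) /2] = 2/(w^3 - 3*w^2 + 3*w - 1)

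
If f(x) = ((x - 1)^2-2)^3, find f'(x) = 6*x^5 - 30*x^4 + 36*x^3 + 12*x^2 - 18*x - 6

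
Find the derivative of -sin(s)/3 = -cos(s)/3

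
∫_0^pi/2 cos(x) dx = 1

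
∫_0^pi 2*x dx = pi^2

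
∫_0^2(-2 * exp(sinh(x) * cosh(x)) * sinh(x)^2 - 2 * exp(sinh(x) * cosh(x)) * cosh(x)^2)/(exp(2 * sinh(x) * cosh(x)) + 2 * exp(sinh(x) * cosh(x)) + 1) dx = -2*exp(sinh(4)/2)/(1 + exp(sinh(4)/2)) + 1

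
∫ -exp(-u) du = exp(-u) + C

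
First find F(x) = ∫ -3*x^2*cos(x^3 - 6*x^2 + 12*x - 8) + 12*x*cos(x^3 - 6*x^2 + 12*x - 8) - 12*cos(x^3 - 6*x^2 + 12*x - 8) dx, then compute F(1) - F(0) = -sin(8) + sin(1)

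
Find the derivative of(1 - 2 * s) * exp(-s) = (2*s - 3)*exp(-s)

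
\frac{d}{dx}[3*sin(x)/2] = 3*cos(x)/2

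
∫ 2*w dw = w^2 + C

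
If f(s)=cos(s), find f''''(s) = cos(s)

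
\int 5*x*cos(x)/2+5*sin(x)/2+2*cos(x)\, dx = (5*x/2 + 2)*sin(x) + C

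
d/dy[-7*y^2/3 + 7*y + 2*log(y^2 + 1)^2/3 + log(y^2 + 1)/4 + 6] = (-28*y^3 + 42*y^2 + 16*y*log(y^2 + 1) - 25*y + 42)/(6*y^2 + 6)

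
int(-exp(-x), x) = exp(-x) + C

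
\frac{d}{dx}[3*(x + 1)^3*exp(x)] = 3*x^3*exp(x) + 18*x^2*exp(x) + 27*x*exp(x) + 12*exp(x)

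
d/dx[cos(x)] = -sin(x)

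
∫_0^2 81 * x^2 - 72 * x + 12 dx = 96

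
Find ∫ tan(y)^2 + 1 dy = tan(y) + C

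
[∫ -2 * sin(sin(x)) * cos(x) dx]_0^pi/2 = -2 + 2*cos(1)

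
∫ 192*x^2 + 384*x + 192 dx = 64*x^3 + 192*x^2 + 192*x + C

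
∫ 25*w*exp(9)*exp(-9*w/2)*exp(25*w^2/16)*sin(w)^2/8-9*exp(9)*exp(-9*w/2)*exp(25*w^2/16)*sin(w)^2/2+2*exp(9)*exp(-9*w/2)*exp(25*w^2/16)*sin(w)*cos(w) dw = exp(w^2 + 9*(w - 4)^2/16)*sin(w)^2 + C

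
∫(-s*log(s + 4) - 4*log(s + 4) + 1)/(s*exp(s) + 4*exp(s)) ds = exp(-s)*log(s + 4) + C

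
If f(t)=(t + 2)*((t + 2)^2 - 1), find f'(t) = 3*t^2 + 12*t + 11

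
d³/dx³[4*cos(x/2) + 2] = sin(x/2)/2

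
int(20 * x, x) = 10*x^2 + C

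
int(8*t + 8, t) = 4*t^2 + 8*t + C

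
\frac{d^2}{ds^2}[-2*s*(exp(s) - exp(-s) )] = (-2*s*exp(2*s) + 2*s - 4*exp(2*s) - 4)*exp(-s)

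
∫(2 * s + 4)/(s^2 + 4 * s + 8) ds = log((s + 2)^2 + 4) + C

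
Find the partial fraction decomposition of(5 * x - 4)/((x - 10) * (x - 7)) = -31/(3*(x - 7)) + 46/(3*(x - 10))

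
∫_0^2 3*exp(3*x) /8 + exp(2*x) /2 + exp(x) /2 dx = -7/8 + exp(2)/2 + exp(4)/4 + exp(6)/8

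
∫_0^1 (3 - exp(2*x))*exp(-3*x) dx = -exp(-3) + exp(-1)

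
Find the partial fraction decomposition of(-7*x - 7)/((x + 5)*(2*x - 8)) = -14/(9*(x + 5)) - 35/(18*(x - 4))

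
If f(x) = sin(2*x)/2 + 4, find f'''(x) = -4*cos(2*x)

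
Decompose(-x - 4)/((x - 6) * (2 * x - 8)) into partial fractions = 2/(x - 4) - 5/(2*(x - 6))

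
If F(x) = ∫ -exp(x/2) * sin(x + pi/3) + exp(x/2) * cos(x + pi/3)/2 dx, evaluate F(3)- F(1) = (E*cos(pi/3 + 3) - cos(1 + pi/3))*exp(1/2)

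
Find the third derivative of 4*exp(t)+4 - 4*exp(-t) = (4*exp(2*t) + 4)*exp(-t)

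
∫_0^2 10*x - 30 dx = -40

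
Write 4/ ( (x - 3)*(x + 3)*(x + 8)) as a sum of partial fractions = 4/(55*(x + 8)) - 2/(15*(x + 3)) + 2/(33*(x - 3))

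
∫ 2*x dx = x^2 + C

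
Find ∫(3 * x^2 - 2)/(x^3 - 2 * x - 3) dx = log(-x^3 + 2*x + 3) + C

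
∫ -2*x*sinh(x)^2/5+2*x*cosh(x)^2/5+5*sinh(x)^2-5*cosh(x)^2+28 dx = x^2/5 + 23*x + C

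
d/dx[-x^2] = -2*x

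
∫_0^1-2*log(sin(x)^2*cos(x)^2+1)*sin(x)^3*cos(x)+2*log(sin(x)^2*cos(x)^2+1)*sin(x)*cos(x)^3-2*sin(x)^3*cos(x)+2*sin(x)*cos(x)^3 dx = (9 - cos(4))*log((9 - cos(4))/8)/8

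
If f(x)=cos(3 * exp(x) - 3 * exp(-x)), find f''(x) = 3*(-3*exp(4*x)*cos(3*(exp(x) - exp(-x))) - exp(3*x)*sin(3*(exp(x) - exp(-x))) - 6*exp(2*x)*cos(3*(exp(x) - exp(-x))) + exp(x)*sin(3*(exp(x) - exp(-x))) - 3*cos(3*(exp(x) - exp(-x))))*exp(-2*x)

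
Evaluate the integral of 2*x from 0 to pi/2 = pi^2/4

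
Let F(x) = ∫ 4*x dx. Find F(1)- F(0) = 2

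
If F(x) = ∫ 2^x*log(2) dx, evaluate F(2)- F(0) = 3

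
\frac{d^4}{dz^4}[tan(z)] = 24*tan(z)^5 + 40*tan(z)^3 + 16*tan(z)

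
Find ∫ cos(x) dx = sin(x) + C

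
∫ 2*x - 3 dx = x^2 - 3*x + C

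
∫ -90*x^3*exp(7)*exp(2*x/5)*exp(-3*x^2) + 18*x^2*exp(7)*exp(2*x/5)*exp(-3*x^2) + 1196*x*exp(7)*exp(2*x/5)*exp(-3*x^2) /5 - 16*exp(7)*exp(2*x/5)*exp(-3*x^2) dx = (15*x^2 - 2*x - 35)*exp(-3*x^2 + 2*x/5 + 7) + C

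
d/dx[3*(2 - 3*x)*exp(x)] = -9*x*exp(x) - 3*exp(x)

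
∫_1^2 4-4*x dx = -2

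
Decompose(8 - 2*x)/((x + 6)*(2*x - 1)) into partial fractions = 14/(13*(2*x - 1)) - 20/(13*(x + 6))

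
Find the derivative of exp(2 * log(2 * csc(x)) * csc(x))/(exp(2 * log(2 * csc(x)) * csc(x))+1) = -2*(log(1/sin(x)) + log(2) + 1)*exp(2*log(2)/sin(x))*exp(2*log(1/sin(x))/sin(x))*cos(x)/((exp(2*log(2)/sin(x))*exp(2*log(1/sin(x))/sin(x)) + 1)^2*sin(x)^2)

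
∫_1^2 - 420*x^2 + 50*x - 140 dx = -1045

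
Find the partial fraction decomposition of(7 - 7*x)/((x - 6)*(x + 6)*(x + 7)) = 56/(13*(x + 7)) - 49/(12*(x + 6)) - 35/(156*(x - 6))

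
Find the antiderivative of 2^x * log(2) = 2^x + C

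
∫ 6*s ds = 3*s^2 + C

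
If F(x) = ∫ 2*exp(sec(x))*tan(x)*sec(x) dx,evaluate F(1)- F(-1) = 0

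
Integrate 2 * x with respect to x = x^2 + C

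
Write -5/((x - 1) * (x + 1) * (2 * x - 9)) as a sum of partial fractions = -20/(77*(2*x - 9)) - 5/(22*(x + 1)) + 5/(14*(x - 1))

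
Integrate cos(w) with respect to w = sin(w) + C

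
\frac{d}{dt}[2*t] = 2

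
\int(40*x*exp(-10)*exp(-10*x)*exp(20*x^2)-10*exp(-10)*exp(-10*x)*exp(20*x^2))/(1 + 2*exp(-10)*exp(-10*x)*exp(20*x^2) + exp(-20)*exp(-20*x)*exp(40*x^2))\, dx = exp(20*x^2)/(exp(20*x^2) + exp(10*x + 10)) + C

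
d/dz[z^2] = 2*z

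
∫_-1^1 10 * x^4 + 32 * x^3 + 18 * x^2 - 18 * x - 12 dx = -8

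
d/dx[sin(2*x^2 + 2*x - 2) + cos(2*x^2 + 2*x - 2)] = -4*x*sin(2*(x^2 + x - 1)) + 4*x*cos(2*(x^2 + x - 1)) - 2*sin(2*(x^2 + x - 1)) + 2*cos(2*(x^2 + x - 1))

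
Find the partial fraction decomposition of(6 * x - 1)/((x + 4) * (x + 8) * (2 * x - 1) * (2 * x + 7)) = 11/(9*(2*x + 7)) + 1/(153*(2*x - 1)) + 49/(612*(x + 8)) - 25/(36*(x + 4))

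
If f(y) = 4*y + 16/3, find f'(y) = 4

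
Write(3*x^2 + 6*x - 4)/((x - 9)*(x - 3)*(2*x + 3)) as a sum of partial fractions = -25/(189*(2*x + 3)) - 41/(54*(x - 3)) + 293/(126*(x - 9))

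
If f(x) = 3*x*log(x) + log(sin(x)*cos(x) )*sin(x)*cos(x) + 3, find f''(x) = (-x*(1 - cos(4*x))*log(sin(2*x)/2)/2 - 3*x*(1 - cos(4*x))/4 + x*sin(x)^4 + x*cos(x)^4 + 3*sin(2*x)/2)/(x*sin(x)*cos(x))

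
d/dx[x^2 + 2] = 2*x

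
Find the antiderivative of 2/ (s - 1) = log(2*s^2 - 4*s + 2) + C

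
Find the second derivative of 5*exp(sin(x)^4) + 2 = 20*(-4*sin(x)^6 + 4*sin(x)^4 - 4*sin(x)^2 + 3)*exp(sin(x)^4)*sin(x)^2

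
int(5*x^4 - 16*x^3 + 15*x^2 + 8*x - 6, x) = x^5 - 4*x^4 + 5*x^3 + 4*x^2 - 6*x + C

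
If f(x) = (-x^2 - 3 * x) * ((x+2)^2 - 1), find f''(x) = -12*x^2 - 42*x - 30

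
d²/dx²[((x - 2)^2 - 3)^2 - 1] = 12*x^2 - 48*x + 36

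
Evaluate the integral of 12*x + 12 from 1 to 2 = 30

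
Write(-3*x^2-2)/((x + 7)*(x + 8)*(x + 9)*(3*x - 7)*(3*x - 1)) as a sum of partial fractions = 3/(4400*(3*x - 1)) - 165/(59024*(3*x - 7)) - 35/(272*(x + 9)) + 194/(775*(x + 8)) - 149/(1232*(x + 7))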